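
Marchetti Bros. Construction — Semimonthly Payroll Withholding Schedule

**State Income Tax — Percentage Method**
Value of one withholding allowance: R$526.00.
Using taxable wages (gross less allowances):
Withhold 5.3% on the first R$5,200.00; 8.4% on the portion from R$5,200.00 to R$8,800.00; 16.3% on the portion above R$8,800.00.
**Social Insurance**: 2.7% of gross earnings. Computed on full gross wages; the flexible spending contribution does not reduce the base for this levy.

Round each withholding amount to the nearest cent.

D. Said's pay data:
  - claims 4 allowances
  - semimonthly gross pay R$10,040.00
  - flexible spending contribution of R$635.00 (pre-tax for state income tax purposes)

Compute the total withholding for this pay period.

R$723.16

State Income Tax: taxable = R$10,040.00 − R$635.00 − 4×R$526.00 = R$7,301.00
  R$275.60 + 8.4% × (R$7,301.00 − R$5,200.00) = R$275.60 + 8.4% × R$2,101.00 = R$452.08
Social Insurance: 2.7% × R$10,040.00 = R$271.08
Total: R$452.08 + R$271.08 = R$723.16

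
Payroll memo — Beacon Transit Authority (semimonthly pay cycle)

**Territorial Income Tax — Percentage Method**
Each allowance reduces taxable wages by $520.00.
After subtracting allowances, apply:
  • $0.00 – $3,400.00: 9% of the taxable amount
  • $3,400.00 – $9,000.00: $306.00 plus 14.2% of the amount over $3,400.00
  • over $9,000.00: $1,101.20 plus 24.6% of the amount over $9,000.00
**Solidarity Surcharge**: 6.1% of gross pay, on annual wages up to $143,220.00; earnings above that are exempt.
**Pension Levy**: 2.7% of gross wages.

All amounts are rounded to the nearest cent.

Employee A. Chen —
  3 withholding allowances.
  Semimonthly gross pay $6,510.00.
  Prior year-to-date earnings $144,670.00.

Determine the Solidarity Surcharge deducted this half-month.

$0.00

Solidarity Surcharge: YTD $144,670.00 ≥ cap $143,220.00 → $0.00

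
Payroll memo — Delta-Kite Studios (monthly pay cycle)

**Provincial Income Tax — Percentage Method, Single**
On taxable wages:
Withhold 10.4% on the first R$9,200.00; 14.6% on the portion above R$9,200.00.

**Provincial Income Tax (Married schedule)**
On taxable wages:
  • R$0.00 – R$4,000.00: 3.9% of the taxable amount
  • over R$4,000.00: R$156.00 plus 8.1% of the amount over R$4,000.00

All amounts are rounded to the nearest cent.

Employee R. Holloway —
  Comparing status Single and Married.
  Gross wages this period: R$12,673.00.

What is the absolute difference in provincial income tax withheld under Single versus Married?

Provincial Income Tax (Single): taxable = R$12,673.00
  R$956.80 + 14.6% × (R$12,673.00 − R$9,200.00) = R$956.80 + 14.6% × R$3,473.00 = R$1,463.86
Provincial Income Tax (Married): taxable = R$12,673.00
  R$156.00 + 8.1% × (R$12,673.00 − R$4,000.00) = R$156.00 + 8.1% × R$8,673.00 = R$858.51
Difference: |R$1,463.86 − R$858.51| = R$605.35 (higher under Single)

R$605.35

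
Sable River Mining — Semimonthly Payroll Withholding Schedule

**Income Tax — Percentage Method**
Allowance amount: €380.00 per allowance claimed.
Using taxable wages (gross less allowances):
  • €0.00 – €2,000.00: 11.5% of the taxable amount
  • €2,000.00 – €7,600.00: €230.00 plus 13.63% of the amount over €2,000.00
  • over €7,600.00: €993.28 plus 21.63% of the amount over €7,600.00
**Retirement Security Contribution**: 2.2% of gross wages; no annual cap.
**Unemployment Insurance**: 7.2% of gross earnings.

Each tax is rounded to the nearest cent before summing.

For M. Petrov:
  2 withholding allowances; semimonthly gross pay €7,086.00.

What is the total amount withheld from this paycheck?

Income Tax: taxable = €7,086.00 − 2×€380.00 = €6,326.00
  €230.00 + 13.63% × (€6,326.00 − €2,000.00) = €230.00 + 13.63% × €4,326.00 = €819.63
Retirement Security Contribution: 2.2% × €7,086.00 = €155.89
Unemployment Insurance: 7.2% × €7,086.00 = €510.19
Total: €819.63 + €155.89 + €510.19 = €1,485.71

€1,485.71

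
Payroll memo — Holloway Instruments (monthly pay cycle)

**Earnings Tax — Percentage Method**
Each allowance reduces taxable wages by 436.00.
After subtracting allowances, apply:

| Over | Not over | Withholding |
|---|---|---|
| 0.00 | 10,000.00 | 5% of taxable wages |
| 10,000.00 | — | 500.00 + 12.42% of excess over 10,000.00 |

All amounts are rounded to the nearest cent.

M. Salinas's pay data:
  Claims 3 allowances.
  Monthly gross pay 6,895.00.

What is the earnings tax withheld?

Earnings Tax: taxable = 6,895.00 − 3×436.00 = 5,587.00
  5% × 5,587.00 = 279.35

279.35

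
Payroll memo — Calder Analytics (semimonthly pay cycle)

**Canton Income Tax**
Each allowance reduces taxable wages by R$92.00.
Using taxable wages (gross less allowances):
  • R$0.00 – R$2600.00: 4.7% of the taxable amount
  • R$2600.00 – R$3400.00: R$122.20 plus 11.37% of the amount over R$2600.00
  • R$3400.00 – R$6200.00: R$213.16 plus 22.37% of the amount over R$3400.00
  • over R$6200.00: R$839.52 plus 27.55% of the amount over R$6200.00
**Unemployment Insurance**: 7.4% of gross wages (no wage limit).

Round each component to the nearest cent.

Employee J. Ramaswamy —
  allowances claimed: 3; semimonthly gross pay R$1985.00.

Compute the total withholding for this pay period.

R$227.21

Canton Income Tax: taxable = R$1985.00 − 3×R$92.00 = R$1709.00
  4.7% × R$1709.00 = R$80.32
Unemployment Insurance: 7.4% × R$1985.00 = R$146.89
Total: R$80.32 + R$146.89 = R$227.21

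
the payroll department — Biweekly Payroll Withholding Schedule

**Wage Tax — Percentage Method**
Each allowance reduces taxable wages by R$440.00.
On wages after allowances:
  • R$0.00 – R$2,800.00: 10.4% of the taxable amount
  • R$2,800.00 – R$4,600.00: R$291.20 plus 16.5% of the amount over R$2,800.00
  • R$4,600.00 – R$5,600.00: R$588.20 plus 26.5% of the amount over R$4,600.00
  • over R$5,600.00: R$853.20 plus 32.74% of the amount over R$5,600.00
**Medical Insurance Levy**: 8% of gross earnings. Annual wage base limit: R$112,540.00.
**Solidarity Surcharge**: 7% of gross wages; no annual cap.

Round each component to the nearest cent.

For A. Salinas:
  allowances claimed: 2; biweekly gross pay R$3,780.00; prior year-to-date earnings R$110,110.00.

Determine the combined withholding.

R$766.70

Wage Tax: taxable = R$3,780.00 − 2×R$440.00 = R$2,900.00
  R$291.20 + 16.5% × (R$2,900.00 − R$2,800.00) = R$291.20 + 16.5% × R$100.00 = R$307.70
Medical Insurance Levy: cap R$112,540.00 − YTD R$110,110.00 = R$2,430.00 subject; 8% × R$2,430.00 = R$194.40
Solidarity Surcharge: 7% × R$3,780.00 = R$264.60
Total: R$307.70 + R$194.40 + R$264.60 = R$766.70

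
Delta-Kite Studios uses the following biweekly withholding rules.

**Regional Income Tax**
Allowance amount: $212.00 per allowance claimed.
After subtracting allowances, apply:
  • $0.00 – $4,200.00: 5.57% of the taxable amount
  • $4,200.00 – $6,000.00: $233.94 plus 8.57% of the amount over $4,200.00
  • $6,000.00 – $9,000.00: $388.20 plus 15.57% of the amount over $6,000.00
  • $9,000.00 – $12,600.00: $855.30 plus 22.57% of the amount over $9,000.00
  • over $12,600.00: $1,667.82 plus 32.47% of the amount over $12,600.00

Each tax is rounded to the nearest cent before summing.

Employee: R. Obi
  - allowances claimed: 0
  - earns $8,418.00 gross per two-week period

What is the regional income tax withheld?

$764.68

Regional Income Tax: taxable = $8,418.00
  $388.20 + 15.57% × ($8,418.00 − $6,000.00) = $388.20 + 15.57% × $2,418.00 = $764.68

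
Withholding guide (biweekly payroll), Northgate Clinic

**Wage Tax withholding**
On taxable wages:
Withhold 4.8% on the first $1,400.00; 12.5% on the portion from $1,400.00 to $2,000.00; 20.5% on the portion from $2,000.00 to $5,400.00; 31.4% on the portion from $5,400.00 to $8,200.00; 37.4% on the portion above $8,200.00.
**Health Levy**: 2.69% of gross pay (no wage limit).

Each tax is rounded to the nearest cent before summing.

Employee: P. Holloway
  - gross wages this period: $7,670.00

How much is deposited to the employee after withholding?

Wage Tax: taxable = $7,670.00
  $839.20 + 31.4% × ($7,670.00 − $5,400.00) = $839.20 + 31.4% × $2,270.00 = $1,551.98
Health Levy: 2.69% × $7,670.00 = $206.32
Total withheld: $1,551.98 + $206.32 = $1,758.30
Net pay: $7,670.00 − $1,758.30 = $5,911.70

$5,911.70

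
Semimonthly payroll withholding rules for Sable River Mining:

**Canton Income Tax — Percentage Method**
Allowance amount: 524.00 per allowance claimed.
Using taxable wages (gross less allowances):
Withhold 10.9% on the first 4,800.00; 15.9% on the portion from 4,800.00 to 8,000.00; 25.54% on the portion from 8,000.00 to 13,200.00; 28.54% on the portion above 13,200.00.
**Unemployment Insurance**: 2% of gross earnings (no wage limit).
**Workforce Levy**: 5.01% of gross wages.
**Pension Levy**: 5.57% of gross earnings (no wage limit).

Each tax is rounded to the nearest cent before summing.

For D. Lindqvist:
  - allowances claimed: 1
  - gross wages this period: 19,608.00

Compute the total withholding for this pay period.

Canton Income Tax: taxable = 19,608.00 − 1×524.00 = 19,084.00
  2,360.08 + 28.54% × (19,084.00 − 13,200.00) = 2,360.08 + 28.54% × 5,884.00 = 4,039.37
Unemployment Insurance: 2% × 19,608.00 = 392.16
Workforce Levy: 5.01% × 19,608.00 = 982.36
Pension Levy: 5.57% × 19,608.00 = 1,092.17
Total: 4,039.37 + 392.16 + 982.36 + 1,092.17 = 6,506.06

6,506.06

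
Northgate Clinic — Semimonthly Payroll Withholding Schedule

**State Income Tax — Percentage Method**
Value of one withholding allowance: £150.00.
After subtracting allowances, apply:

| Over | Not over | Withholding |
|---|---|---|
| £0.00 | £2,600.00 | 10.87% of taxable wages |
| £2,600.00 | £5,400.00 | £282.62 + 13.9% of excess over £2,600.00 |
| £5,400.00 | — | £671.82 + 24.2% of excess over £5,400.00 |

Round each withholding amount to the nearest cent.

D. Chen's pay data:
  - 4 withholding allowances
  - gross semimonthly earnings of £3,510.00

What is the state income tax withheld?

£325.71

State Income Tax: taxable = £3,510.00 − 4×£150.00 = £2,910.00
  £282.62 + 13.9% × (£2,910.00 − £2,600.00) = £282.62 + 13.9% × £310.00 = £325.71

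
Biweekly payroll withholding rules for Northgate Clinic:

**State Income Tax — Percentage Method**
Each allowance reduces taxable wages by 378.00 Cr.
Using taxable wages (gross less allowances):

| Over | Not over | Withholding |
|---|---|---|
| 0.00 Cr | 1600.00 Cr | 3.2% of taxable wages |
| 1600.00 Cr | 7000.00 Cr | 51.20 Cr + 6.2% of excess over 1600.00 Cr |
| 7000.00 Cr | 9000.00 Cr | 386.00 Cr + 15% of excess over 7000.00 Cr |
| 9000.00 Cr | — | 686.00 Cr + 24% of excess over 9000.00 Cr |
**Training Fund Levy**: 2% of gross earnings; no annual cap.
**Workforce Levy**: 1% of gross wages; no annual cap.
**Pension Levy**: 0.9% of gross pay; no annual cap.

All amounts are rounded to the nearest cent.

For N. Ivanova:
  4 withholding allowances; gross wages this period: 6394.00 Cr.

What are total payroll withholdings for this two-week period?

State Income Tax: taxable = 6394.00 Cr − 4×378.00 Cr = 4882.00 Cr
  51.20 Cr + 6.2% × (4882.00 Cr − 1600.00 Cr) = 51.20 Cr + 6.2% × 3282.00 Cr = 254.68 Cr
Training Fund Levy: 2% × 6394.00 Cr = 127.88 Cr
Workforce Levy: 1% × 6394.00 Cr = 63.94 Cr
Pension Levy: 0.9% × 6394.00 Cr = 57.55 Cr
Total: 254.68 Cr + 127.88 Cr + 63.94 Cr + 57.55 Cr = 504.05 Cr

504.05 Cr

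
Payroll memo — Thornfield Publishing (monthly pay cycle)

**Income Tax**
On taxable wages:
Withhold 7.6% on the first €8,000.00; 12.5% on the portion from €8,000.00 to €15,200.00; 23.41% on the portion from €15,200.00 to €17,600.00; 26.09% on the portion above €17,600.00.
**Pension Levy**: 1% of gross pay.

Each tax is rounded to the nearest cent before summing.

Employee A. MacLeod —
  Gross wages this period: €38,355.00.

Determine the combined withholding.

Income Tax: taxable = €38,355.00
  €2,069.84 + 26.09% × (€38,355.00 − €17,600.00) = €2,069.84 + 26.09% × €20,755.00 = €7,484.82
Pension Levy: 1% × €38,355.00 = €383.55
Total: €7,484.82 + €383.55 = €7,868.37

€7,868.37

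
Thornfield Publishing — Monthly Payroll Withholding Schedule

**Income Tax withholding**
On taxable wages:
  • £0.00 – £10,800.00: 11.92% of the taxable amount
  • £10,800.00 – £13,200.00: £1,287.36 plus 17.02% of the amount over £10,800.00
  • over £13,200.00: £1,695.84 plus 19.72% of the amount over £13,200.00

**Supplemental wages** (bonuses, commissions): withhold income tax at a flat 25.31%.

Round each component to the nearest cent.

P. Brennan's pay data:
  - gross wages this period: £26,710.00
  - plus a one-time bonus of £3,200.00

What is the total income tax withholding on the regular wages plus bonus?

Income Tax: taxable = £26,710.00
  £1,695.84 + 19.72% × (£26,710.00 − £13,200.00) = £1,695.84 + 19.72% × £13,510.00 = £4,360.01
Supplemental (25.31% flat on bonus): 25.31% × £3,200.00 = £809.92
Total income tax: £4,360.01 + £809.92 = £5,169.93

£5,169.93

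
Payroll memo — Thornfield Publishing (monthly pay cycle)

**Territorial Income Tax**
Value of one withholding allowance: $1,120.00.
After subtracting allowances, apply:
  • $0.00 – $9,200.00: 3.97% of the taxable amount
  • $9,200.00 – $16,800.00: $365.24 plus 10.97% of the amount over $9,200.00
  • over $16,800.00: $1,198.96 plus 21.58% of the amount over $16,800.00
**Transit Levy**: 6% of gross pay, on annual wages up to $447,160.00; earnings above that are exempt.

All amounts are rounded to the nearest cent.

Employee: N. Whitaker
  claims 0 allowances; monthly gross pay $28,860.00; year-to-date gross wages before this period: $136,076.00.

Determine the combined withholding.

$5,533.11

Territorial Income Tax: taxable = $28,860.00
  $1,198.96 + 21.58% × ($28,860.00 − $16,800.00) = $1,198.96 + 21.58% × $12,060.00 = $3,801.51
Transit Levy: 6% × $28,860.00 = $1,731.60
Total: $3,801.51 + $1,731.60 = $5,533.11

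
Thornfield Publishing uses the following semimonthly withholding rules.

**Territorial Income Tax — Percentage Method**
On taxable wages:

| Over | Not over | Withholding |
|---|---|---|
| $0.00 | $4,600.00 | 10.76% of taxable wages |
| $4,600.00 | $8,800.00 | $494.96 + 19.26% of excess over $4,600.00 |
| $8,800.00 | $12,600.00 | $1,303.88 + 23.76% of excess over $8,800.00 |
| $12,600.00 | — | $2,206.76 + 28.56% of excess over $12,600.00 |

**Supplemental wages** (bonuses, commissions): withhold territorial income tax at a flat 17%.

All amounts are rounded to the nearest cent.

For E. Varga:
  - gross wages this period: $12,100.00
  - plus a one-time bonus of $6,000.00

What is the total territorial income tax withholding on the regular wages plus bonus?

Territorial Income Tax: taxable = $12,100.00
  $1,303.88 + 23.76% × ($12,100.00 − $8,800.00) = $1,303.88 + 23.76% × $3,300.00 = $2,087.96
Supplemental (17% flat on bonus): 17% × $6,000.00 = $1,020.00
Total territorial income tax: $2,087.96 + $1,020.00 = $3,107.96

$3,107.96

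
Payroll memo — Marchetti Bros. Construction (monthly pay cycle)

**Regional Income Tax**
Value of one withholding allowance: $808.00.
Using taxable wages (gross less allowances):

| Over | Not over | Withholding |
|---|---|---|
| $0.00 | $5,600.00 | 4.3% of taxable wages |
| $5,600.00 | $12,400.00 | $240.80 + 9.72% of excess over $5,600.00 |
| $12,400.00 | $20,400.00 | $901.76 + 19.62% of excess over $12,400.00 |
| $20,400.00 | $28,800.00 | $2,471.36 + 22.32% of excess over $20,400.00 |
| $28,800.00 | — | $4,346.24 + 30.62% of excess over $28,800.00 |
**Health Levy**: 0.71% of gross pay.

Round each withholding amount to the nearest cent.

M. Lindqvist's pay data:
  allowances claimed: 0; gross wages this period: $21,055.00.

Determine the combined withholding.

Regional Income Tax: taxable = $21,055.00
  $2,471.36 + 22.32% × ($21,055.00 − $20,400.00) = $2,471.36 + 22.32% × $655.00 = $2,617.56
Health Levy: 0.71% × $21,055.00 = $149.49
Total: $2,617.56 + $149.49 = $2,767.05

$2,767.05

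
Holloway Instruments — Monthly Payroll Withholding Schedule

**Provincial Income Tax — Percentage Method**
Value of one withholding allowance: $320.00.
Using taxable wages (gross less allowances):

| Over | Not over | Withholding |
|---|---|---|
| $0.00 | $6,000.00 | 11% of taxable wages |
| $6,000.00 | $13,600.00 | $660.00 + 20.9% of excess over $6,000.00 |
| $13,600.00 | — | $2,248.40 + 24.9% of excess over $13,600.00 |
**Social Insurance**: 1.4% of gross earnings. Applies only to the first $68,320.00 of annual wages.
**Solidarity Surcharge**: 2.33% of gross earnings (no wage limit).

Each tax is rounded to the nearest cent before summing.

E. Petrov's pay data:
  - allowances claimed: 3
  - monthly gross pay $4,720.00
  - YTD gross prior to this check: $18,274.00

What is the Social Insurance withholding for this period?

Social Insurance: 1.4% × $4,720.00 = $66.08

$66.08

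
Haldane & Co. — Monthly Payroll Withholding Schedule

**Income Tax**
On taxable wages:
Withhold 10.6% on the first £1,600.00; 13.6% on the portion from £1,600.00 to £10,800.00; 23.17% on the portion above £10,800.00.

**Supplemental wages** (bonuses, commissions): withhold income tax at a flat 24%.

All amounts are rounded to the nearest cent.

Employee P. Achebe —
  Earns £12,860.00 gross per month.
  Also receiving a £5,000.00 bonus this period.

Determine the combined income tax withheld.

£3,098.10

Income Tax: taxable = £12,860.00
  £1,420.80 + 23.17% × (£12,860.00 − £10,800.00) = £1,420.80 + 23.17% × £2,060.00 = £1,898.10
Supplemental (24% flat on bonus): 24% × £5,000.00 = £1,200.00
Total income tax: £1,898.10 + £1,200.00 = £3,098.10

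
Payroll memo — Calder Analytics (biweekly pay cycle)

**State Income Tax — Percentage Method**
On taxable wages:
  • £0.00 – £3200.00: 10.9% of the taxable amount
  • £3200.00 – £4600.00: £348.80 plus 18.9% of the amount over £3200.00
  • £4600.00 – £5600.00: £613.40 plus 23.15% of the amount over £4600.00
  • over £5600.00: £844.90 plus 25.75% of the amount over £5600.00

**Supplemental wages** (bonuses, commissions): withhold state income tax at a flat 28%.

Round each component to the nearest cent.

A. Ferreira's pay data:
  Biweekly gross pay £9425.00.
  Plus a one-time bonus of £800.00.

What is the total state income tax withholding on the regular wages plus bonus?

State Income Tax: taxable = £9425.00
  £844.90 + 25.75% × (£9425.00 − £5600.00) = £844.90 + 25.75% × £3825.00 = £1829.84
Supplemental (28% flat on bonus): 28% × £800.00 = £224.00
Total state income tax: £1829.84 + £224.00 = £2053.84

£2053.84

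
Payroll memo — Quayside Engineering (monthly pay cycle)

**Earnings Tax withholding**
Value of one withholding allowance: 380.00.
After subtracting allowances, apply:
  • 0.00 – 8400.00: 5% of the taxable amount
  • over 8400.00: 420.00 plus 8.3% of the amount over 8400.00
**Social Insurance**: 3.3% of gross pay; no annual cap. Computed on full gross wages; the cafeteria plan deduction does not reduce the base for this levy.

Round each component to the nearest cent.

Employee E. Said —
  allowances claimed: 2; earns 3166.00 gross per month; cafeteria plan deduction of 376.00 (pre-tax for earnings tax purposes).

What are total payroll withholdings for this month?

205.98

Earnings Tax: taxable = 3166.00 − 376.00 − 2×380.00 = 2030.00
  5% × 2030.00 = 101.50
Social Insurance: 3.3% × 3166.00 = 104.48
Total: 101.50 + 104.48 = 205.98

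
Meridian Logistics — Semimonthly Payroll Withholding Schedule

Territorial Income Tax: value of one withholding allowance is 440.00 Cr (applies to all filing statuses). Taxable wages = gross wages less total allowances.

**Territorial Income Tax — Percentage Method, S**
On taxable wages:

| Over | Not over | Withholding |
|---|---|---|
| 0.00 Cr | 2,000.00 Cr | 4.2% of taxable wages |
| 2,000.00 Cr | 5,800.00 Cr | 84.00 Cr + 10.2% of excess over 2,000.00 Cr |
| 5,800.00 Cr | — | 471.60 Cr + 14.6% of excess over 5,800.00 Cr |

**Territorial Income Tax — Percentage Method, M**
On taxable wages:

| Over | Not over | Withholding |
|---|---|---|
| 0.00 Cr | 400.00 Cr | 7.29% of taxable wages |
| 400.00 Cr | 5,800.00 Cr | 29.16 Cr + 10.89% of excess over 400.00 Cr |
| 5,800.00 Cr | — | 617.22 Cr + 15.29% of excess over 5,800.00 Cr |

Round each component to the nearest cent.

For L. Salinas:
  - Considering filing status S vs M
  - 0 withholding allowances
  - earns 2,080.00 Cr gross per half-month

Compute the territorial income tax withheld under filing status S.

Territorial Income Tax (S): taxable = 2,080.00 Cr
  84.00 Cr + 10.2% × (2,080.00 Cr − 2,000.00 Cr) = 84.00 Cr + 10.2% × 80.00 Cr = 92.16 Cr

92.16 Cr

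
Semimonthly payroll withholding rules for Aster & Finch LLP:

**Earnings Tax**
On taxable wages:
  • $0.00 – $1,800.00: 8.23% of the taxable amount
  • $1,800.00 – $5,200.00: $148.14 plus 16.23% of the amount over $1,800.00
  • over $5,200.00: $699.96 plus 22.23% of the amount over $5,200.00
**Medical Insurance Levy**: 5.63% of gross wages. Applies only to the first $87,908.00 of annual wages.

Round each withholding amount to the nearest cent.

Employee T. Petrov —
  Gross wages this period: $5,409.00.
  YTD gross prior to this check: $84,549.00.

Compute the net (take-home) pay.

Earnings Tax: taxable = $5,409.00
  $699.96 + 22.23% × ($5,409.00 − $5,200.00) = $699.96 + 22.23% × $209.00 = $746.42
Medical Insurance Levy: cap $87,908.00 − YTD $84,549.00 = $3,359.00 subject; 5.63% × $3,359.00 = $189.11
Total withheld: $746.42 + $189.11 = $935.53
Net pay: $5,409.00 − $935.53 = $4,473.47

$4,473.47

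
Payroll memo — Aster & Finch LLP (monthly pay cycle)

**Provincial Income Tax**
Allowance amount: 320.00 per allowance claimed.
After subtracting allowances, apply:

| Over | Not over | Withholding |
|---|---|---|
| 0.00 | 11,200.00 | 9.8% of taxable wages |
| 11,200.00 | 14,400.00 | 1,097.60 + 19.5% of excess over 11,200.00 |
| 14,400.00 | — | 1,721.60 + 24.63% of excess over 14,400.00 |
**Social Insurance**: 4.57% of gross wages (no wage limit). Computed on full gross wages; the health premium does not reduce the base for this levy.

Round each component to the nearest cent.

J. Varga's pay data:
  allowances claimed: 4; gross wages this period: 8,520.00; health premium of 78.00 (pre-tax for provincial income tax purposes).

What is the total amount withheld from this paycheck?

Provincial Income Tax: taxable = 8,520.00 − 78.00 − 4×320.00 = 7,162.00
  9.8% × 7,162.00 = 701.88
Social Insurance: 4.57% × 8,520.00 = 389.36
Total: 701.88 + 389.36 = 1,091.24

1,091.24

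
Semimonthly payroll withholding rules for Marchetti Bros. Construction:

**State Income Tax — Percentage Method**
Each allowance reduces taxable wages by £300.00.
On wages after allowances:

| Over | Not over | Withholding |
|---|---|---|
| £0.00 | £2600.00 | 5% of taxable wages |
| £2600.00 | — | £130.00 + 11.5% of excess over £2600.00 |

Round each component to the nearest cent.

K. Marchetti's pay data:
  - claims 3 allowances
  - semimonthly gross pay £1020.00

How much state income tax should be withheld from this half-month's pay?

State Income Tax: taxable = £1020.00 − 3×£300.00 = £120.00
  5% × £120.00 = £6.00

£6.00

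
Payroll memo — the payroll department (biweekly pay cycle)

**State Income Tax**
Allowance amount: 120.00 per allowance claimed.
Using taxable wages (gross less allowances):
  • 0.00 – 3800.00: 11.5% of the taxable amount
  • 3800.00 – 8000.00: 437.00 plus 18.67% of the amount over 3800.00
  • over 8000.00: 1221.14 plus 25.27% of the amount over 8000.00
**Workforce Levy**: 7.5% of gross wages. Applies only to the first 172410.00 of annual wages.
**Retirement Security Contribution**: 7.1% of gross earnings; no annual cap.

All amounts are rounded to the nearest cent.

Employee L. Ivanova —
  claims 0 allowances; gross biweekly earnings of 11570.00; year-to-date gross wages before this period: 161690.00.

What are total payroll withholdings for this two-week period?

State Income Tax: taxable = 11570.00
  1221.14 + 25.27% × (11570.00 − 8000.00) = 1221.14 + 25.27% × 3570.00 = 2123.28
Workforce Levy: cap 172410.00 − YTD 161690.00 = 10720.00 subject; 7.5% × 10720.00 = 804.00
Retirement Security Contribution: 7.1% × 11570.00 = 821.47
Total: 2123.28 + 804.00 + 821.47 = 3748.75

3748.75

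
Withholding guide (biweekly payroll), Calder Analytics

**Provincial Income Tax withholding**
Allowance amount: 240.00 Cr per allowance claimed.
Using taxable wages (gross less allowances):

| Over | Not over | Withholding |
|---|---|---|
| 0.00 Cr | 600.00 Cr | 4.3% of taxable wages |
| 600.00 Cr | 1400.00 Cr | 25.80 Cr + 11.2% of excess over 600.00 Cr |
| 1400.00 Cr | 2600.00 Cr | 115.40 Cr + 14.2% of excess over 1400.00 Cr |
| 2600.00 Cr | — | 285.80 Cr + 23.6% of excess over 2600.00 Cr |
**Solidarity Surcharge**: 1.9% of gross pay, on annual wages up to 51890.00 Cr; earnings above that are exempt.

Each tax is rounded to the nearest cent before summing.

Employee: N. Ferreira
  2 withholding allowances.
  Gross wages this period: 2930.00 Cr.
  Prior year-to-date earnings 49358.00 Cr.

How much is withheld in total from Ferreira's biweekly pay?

312.61 Cr

Provincial Income Tax: taxable = 2930.00 Cr − 2×240.00 Cr = 2450.00 Cr
  115.40 Cr + 14.2% × (2450.00 Cr − 1400.00 Cr) = 115.40 Cr + 14.2% × 1050.00 Cr = 264.50 Cr
Solidarity Surcharge: cap 51890.00 Cr − YTD 49358.00 Cr = 2532.00 Cr subject; 1.9% × 2532.00 Cr = 48.11 Cr
Total: 264.50 Cr + 48.11 Cr = 312.61 Cr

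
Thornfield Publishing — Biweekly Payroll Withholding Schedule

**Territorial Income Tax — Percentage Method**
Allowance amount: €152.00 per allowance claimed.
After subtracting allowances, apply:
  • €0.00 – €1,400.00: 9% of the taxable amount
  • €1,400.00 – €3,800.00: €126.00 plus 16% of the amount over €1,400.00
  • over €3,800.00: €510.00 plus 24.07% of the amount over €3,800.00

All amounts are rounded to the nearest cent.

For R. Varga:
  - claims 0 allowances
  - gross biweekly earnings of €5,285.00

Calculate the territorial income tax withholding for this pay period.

€867.44

Territorial Income Tax: taxable = €5,285.00
  €510.00 + 24.07% × (€5,285.00 − €3,800.00) = €510.00 + 24.07% × €1,485.00 = €867.44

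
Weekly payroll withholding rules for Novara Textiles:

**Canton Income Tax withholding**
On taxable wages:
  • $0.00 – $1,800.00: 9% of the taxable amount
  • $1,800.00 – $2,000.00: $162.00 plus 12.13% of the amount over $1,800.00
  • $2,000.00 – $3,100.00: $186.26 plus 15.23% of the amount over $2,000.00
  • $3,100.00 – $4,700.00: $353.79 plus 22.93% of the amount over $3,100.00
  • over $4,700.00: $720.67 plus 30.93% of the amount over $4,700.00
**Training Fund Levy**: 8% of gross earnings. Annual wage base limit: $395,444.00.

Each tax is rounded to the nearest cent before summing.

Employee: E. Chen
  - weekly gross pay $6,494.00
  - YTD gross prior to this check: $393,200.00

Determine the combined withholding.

$1,455.07

Canton Income Tax: taxable = $6,494.00
  $720.67 + 30.93% × ($6,494.00 − $4,700.00) = $720.67 + 30.93% × $1,794.00 = $1,275.55
Training Fund Levy: cap $395,444.00 − YTD $393,200.00 = $2,244.00 subject; 8% × $2,244.00 = $179.52
Total: $1,275.55 + $179.52 = $1,455.07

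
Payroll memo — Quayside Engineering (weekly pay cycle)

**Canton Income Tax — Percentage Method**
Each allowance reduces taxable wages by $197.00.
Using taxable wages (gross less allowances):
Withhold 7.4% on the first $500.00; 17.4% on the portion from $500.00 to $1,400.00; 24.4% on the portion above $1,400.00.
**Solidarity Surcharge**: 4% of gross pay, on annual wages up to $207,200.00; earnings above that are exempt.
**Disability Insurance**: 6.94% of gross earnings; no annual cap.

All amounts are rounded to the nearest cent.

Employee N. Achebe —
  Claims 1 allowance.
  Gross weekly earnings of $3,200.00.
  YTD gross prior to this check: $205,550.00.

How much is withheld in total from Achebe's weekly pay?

Canton Income Tax: taxable = $3,200.00 − 1×$197.00 = $3,003.00
  $193.60 + 24.4% × ($3,003.00 − $1,400.00) = $193.60 + 24.4% × $1,603.00 = $584.73
Solidarity Surcharge: cap $207,200.00 − YTD $205,550.00 = $1,650.00 subject; 4% × $1,650.00 = $66.00
Disability Insurance: 6.94% × $3,200.00 = $222.08
Total: $584.73 + $66.00 + $222.08 = $872.81

$872.81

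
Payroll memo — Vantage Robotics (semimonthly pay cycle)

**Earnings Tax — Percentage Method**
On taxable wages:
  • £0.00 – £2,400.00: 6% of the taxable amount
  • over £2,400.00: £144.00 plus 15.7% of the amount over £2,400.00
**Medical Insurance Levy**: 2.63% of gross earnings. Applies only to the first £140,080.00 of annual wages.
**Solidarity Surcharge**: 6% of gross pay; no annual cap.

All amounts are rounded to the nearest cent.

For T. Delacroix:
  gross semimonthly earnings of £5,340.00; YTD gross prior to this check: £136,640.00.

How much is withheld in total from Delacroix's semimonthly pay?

Earnings Tax: taxable = £5,340.00
  £144.00 + 15.7% × (£5,340.00 − £2,400.00) = £144.00 + 15.7% × £2,940.00 = £605.58
Medical Insurance Levy: cap £140,080.00 − YTD £136,640.00 = £3,440.00 subject; 2.63% × £3,440.00 = £90.47
Solidarity Surcharge: 6% × £5,340.00 = £320.40
Total: £605.58 + £90.47 + £320.40 = £1,016.45

£1,016.45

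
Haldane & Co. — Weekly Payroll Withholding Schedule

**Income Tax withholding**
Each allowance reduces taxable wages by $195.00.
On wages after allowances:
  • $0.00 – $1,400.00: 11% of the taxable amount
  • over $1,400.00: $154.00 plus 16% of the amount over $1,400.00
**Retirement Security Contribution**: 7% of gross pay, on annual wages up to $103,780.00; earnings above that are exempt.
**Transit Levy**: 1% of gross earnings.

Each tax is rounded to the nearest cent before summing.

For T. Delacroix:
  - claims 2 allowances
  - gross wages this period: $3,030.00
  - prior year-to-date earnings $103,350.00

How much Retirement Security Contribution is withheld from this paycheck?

$30.10

Retirement Security Contribution: cap $103,780.00 − YTD $103,350.00 = $430.00 subject; 7% × $430.00 = $30.10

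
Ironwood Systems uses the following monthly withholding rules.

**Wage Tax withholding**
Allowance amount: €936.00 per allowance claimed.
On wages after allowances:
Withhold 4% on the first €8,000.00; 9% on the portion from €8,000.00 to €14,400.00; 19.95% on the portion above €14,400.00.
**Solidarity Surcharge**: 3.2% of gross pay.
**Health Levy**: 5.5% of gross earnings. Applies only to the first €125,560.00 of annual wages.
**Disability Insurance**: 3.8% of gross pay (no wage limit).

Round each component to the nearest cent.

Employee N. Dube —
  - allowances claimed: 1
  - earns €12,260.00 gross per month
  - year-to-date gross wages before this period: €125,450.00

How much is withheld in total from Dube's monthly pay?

€1,483.41

Wage Tax: taxable = €12,260.00 − 1×€936.00 = €11,324.00
  €320.00 + 9% × (€11,324.00 − €8,000.00) = €320.00 + 9% × €3,324.00 = €619.16
Solidarity Surcharge: 3.2% × €12,260.00 = €392.32
Health Levy: cap €125,560.00 − YTD €125,450.00 = €110.00 subject; 5.5% × €110.00 = €6.05
Disability Insurance: 3.8% × €12,260.00 = €465.88
Total: €619.16 + €392.32 + €6.05 + €465.88 = €1,483.41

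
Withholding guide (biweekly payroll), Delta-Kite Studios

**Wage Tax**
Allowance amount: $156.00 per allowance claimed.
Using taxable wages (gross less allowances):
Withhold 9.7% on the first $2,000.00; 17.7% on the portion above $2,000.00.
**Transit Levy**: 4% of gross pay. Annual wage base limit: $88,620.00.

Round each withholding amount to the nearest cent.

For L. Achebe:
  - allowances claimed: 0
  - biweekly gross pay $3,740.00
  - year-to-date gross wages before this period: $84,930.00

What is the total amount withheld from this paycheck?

Wage Tax: taxable = $3,740.00
  $194.00 + 17.7% × ($3,740.00 − $2,000.00) = $194.00 + 17.7% × $1,740.00 = $501.98
Transit Levy: cap $88,620.00 − YTD $84,930.00 = $3,690.00 subject; 4% × $3,690.00 = $147.60
Total: $501.98 + $147.60 = $649.58

$649.58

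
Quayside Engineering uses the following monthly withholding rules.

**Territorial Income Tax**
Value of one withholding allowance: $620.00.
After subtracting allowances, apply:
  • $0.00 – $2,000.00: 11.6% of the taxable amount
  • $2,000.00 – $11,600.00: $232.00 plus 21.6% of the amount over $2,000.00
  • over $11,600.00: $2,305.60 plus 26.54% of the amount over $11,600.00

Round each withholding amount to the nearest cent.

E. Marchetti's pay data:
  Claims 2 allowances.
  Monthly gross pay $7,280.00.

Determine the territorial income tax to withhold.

Territorial Income Tax: taxable = $7,280.00 − 2×$620.00 = $6,040.00
  $232.00 + 21.6% × ($6,040.00 − $2,000.00) = $232.00 + 21.6% × $4,040.00 = $1,104.64

$1,104.64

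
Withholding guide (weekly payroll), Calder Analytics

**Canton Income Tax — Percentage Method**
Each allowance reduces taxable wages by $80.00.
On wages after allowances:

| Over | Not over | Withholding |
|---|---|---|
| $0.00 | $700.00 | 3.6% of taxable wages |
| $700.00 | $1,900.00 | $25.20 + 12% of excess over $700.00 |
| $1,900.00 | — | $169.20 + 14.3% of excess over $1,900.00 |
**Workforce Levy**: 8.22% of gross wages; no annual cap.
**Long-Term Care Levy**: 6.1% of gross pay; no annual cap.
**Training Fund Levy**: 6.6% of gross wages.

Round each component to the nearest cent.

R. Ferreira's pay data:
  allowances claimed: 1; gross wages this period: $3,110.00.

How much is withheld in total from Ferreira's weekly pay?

$981.40

Canton Income Tax: taxable = $3,110.00 − 1×$80.00 = $3,030.00
  $169.20 + 14.3% × ($3,030.00 − $1,900.00) = $169.20 + 14.3% × $1,130.00 = $330.79
Workforce Levy: 8.22% × $3,110.00 = $255.64
Long-Term Care Levy: 6.1% × $3,110.00 = $189.71
Training Fund Levy: 6.6% × $3,110.00 = $205.26
Total: $330.79 + $255.64 + $189.71 + $205.26 = $981.40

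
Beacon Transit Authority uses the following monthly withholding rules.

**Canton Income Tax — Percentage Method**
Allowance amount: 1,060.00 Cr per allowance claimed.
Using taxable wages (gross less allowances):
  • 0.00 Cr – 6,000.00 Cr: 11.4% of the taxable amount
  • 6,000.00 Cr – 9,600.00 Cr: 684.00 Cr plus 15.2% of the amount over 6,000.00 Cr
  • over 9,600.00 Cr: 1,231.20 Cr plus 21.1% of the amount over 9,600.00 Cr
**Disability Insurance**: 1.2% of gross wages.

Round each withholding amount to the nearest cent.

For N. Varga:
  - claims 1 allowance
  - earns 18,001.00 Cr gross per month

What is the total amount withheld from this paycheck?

Canton Income Tax: taxable = 18,001.00 Cr − 1×1,060.00 Cr = 16,941.00 Cr
  1,231.20 Cr + 21.1% × (16,941.00 Cr − 9,600.00 Cr) = 1,231.20 Cr + 21.1% × 7,341.00 Cr = 2,780.15 Cr
Disability Insurance: 1.2% × 18,001.00 Cr = 216.01 Cr
Total: 2,780.15 Cr + 216.01 Cr = 2,996.16 Cr

2,996.16 Cr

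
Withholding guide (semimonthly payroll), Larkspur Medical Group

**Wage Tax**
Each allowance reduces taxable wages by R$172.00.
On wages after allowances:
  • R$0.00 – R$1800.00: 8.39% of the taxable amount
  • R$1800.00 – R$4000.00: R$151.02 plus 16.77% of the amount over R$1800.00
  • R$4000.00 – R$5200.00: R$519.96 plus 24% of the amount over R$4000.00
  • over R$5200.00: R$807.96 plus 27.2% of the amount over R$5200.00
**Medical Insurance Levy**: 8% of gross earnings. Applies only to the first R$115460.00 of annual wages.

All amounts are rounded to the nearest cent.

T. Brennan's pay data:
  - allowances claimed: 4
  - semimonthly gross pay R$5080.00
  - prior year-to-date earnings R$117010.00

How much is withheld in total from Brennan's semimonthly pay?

R$614.04

Wage Tax: taxable = R$5080.00 − 4×R$172.00 = R$4392.00
  R$519.96 + 24% × (R$4392.00 − R$4000.00) = R$519.96 + 24% × R$392.00 = R$614.04
Medical Insurance Levy: YTD R$117010.00 ≥ cap R$115460.00 → R$0.00
Total: R$614.04 + R$0.00 = R$614.04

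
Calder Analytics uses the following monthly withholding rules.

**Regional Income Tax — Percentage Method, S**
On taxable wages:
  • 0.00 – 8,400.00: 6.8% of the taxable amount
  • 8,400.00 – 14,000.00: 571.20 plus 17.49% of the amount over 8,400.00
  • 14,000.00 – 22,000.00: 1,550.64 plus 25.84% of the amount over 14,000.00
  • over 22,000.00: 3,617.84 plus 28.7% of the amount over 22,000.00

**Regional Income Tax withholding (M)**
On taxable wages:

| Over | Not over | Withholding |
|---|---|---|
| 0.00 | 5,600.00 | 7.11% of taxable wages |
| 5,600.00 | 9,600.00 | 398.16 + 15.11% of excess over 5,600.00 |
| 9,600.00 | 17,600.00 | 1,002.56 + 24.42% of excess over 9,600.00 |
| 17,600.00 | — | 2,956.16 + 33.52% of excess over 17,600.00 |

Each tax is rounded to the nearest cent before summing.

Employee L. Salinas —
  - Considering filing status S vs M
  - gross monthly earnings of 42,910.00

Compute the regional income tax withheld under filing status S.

9,619.01

Regional Income Tax (S): taxable = 42,910.00
  3,617.84 + 28.7% × (42,910.00 − 22,000.00) = 3,617.84 + 28.7% × 20,910.00 = 9,619.01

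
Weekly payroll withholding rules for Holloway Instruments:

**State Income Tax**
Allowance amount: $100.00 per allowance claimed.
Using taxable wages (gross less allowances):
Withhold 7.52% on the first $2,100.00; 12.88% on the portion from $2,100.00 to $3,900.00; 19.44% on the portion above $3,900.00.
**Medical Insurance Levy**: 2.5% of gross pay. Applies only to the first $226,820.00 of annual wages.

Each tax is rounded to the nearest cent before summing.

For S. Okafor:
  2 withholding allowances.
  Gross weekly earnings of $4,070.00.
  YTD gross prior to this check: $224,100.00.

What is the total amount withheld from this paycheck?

$453.90

State Income Tax: taxable = $4,070.00 − 2×$100.00 = $3,870.00
  $157.92 + 12.88% × ($3,870.00 − $2,100.00) = $157.92 + 12.88% × $1,770.00 = $385.90
Medical Insurance Levy: cap $226,820.00 − YTD $224,100.00 = $2,720.00 subject; 2.5% × $2,720.00 = $68.00
Total: $385.90 + $68.00 = $453.90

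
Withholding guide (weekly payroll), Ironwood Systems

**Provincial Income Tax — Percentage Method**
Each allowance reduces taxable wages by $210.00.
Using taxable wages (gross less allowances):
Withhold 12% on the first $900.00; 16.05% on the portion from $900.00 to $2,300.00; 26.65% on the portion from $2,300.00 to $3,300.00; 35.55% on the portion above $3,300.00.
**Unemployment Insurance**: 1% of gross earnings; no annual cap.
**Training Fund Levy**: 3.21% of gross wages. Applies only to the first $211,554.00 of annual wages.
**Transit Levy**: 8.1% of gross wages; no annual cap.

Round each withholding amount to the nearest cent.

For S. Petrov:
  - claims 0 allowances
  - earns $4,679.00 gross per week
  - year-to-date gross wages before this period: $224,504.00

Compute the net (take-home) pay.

Provincial Income Tax: taxable = $4,679.00
  $599.20 + 35.55% × ($4,679.00 − $3,300.00) = $599.20 + 35.55% × $1,379.00 = $1,089.43
Unemployment Insurance: 1% × $4,679.00 = $46.79
Training Fund Levy: YTD $224,504.00 ≥ cap $211,554.00 → $0.00
Transit Levy: 8.1% × $4,679.00 = $379.00
Total withheld: $1,089.43 + $46.79 + $0.00 + $379.00 = $1,515.22
Net pay: $4,679.00 − $1,515.22 = $3,163.78

$3,163.78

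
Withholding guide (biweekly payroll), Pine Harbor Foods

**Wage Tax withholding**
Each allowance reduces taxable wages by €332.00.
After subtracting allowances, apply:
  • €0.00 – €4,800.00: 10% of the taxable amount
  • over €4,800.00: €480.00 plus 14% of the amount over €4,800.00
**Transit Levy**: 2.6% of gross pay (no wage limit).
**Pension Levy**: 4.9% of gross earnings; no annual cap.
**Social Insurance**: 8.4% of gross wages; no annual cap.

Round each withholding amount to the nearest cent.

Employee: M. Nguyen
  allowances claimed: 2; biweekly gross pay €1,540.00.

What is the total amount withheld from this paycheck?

Wage Tax: taxable = €1,540.00 − 2×€332.00 = €876.00
  10% × €876.00 = €87.60
Transit Levy: 2.6% × €1,540.00 = €40.04
Pension Levy: 4.9% × €1,540.00 = €75.46
Social Insurance: 8.4% × €1,540.00 = €129.36
Total: €87.60 + €40.04 + €75.46 + €129.36 = €332.46

€332.46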